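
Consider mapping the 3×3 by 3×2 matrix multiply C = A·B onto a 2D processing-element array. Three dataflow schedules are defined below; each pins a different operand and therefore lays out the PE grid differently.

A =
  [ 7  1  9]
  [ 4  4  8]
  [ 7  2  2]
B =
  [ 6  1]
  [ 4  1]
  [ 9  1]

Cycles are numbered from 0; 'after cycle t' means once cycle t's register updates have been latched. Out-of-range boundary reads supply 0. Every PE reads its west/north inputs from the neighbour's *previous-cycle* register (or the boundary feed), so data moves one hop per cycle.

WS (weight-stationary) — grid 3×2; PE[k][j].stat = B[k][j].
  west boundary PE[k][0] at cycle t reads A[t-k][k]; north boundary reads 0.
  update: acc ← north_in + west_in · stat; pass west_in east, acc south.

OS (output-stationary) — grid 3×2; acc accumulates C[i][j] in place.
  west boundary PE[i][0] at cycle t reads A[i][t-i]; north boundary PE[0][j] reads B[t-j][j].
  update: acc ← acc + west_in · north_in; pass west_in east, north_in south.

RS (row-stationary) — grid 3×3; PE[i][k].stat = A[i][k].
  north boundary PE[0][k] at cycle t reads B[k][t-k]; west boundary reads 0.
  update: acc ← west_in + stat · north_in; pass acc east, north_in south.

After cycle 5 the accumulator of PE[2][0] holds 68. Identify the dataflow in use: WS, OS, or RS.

dataflow = OS

WS (3×2 grid), PE[2][0]:
  [0] (2,0) acc=0 (h:0 v:0)
  [1] (2,0) acc=0 (h:0 v:0)
  [2] (2,0) acc=127 (h:9 v:127)
  [3] (2,0) acc=112 (h:8 v:112)
  [4] (2,0) acc=68 (h:2 v:68)
  [5] (2,0) acc=0 (h:0 v:0)
OS (3×2 grid), PE[2][0]:
  [0] (2,0) acc=0 (h:0 v:0)
  [1] (2,0) acc=0 (h:0 v:0)
  [2] (2,0) acc=42 (h:7 v:6)
  [3] (2,0) acc=50 (h:2 v:4)
  [4] (2,0) acc=68 (h:2 v:9)
  [5] (2,0) acc=68 (h:0 v:0)
RS (3×3 grid), PE[2][0]:
  [0] (2,0) acc=0 (h:0 v:0)
  [1] (2,0) acc=0 (h:0 v:0)
  [2] (2,0) acc=42 (h:42 v:6)
  [3] (2,0) acc=7 (h:7 v:1)
  [4] (2,0) acc=0 (h:0 v:0)
  [5] (2,0) acc=0 (h:0 v:0)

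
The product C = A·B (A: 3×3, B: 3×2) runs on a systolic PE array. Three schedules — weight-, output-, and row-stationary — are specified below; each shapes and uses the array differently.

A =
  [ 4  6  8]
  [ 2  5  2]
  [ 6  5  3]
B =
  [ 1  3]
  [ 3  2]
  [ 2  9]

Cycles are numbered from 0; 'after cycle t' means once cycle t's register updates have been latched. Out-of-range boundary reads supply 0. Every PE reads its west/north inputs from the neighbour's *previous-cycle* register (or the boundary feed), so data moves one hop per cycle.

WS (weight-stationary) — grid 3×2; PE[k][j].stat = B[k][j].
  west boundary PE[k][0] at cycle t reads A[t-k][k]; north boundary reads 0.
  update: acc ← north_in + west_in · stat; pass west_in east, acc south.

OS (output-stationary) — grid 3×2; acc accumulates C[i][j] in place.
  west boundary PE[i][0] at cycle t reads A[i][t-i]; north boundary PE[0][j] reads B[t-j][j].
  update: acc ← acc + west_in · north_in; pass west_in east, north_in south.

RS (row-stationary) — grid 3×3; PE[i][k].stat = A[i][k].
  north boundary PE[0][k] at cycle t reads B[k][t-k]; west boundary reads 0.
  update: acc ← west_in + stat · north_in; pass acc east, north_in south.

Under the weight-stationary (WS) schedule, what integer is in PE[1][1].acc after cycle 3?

PE[1][1].acc = 16

WS on a 3×2 grid — tracing PE[1][1] and its feeders:
  after 0 — PE[0][1] acc=0, pass-E 0, pass-S 0
  after 0 — PE[1][0] acc=0, pass-E 0, pass-S 0
  after 0 — PE[1][1] acc=0, pass-E 0, pass-S 0
  after 1 — PE[0][1] acc=12, pass-E 4, pass-S 12
  after 1 — PE[1][0] acc=22, pass-E 6, pass-S 22
  after 1 — PE[1][1] acc=0, pass-E 0, pass-S 0
  after 2 — PE[0][1] acc=6, pass-E 2, pass-S 6
  after 2 — PE[1][0] acc=17, pass-E 5, pass-S 17
  after 2 — PE[1][1] acc=24, pass-E 6, pass-S 24
  after 3 — PE[0][1] acc=18, pass-E 6, pass-S 18
  after 3 — PE[1][0] acc=21, pass-E 5, pass-S 21
  after 3 — PE[1][1] acc=16, pass-E 5, pass-S 16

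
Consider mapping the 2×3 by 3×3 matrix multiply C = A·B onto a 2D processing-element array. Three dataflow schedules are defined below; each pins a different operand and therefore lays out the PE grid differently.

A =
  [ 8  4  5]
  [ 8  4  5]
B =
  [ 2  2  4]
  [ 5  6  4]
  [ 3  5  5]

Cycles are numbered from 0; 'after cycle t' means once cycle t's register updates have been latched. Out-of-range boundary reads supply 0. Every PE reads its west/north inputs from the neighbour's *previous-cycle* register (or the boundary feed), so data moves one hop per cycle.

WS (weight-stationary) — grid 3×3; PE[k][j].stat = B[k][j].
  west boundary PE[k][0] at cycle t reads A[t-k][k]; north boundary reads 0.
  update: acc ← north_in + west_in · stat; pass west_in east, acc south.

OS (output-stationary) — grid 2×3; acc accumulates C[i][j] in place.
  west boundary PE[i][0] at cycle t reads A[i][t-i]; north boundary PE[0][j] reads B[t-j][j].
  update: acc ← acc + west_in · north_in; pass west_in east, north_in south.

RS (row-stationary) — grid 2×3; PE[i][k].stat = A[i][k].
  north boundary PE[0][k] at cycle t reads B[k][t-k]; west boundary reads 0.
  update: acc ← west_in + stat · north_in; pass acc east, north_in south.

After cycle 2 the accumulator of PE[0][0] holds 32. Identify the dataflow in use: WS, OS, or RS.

dataflow = RS

Under WS (3×3), PE[0][0]:
  step 0 · PE0,0: acc=16; fwd→8 fwd↓16
  step 1 · PE0,0: acc=16; fwd→8 fwd↓16
  step 2 · PE0,0: acc=0; fwd→0 fwd↓0
Under OS (2×3), PE[0][0]:
  step 0 · PE0,0: acc=16; fwd→8 fwd↓2
  step 1 · PE0,0: acc=36; fwd→4 fwd↓5
  step 2 · PE0,0: acc=51; fwd→5 fwd↓3
Under RS (2×3), PE[0][0]:
  step 0 · PE0,0: acc=16; fwd→16 fwd↓2
  step 1 · PE0,0: acc=16; fwd→16 fwd↓2
  step 2 · PE0,0: acc=32; fwd→32 fwd↓4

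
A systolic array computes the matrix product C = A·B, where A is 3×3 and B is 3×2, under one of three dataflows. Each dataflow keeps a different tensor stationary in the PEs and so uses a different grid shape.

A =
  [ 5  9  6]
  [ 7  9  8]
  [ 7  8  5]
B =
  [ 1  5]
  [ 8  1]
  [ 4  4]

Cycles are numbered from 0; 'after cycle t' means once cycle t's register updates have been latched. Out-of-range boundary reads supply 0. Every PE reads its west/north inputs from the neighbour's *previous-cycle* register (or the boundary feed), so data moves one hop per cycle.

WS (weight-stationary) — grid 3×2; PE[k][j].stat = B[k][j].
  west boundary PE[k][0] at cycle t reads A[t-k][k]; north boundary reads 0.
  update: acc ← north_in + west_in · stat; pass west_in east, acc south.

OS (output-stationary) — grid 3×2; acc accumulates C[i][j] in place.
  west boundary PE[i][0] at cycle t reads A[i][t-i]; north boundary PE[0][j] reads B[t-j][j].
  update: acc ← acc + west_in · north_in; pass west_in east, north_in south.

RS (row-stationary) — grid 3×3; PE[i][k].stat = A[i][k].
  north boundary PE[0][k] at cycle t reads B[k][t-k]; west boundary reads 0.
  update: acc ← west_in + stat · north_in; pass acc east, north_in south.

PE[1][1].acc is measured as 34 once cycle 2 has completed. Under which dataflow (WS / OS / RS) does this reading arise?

dataflow = WS

Under WS (3×2), PE[1][1]:
  cycle 0: PE[1][1] → acc 0, east 0, south 0
  cycle 1: PE[1][1] → acc 0, east 0, south 0
  cycle 2: PE[1][1] → acc 34, east 9, south 34
Under OS (3×2), PE[1][1]:
  cycle 0: PE[1][1] → acc 0, east 0, south 0
  cycle 1: PE[1][1] → acc 0, east 0, south 0
  cycle 2: PE[1][1] → acc 35, east 7, south 5
Under RS (3×3), PE[1][1]:
  cycle 0: PE[1][1] → acc 0, east 0, south 0
  cycle 1: PE[1][1] → acc 0, east 0, south 0
  cycle 2: PE[1][1] → acc 79, east 79, south 8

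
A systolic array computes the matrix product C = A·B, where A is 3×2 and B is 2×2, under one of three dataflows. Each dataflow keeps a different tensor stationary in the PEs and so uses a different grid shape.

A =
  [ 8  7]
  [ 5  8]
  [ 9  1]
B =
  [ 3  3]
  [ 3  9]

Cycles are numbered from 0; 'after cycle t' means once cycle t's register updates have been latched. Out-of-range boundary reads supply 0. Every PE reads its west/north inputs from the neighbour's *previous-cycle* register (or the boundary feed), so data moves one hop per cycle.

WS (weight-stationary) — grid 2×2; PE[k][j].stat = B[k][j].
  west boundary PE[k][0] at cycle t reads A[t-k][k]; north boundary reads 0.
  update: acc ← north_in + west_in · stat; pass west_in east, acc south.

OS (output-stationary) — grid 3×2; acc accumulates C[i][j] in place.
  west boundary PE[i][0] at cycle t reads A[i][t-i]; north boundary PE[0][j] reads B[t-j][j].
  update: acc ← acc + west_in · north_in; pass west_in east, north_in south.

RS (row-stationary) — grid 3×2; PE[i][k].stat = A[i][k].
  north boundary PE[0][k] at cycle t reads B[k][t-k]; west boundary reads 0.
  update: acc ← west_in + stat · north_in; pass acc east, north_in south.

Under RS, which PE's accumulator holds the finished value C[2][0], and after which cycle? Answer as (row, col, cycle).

RS: C[2][0] accumulates in PE[2][1]:
  c0 r2c1: 0 / 0 / 0
  c1 r2c1: 0 / 0 / 0
  c2 r2c1: 0 / 0 / 0
  c3 r2c1: 30 / 30 / 3

(row, col, cycle) = (2, 1, 3)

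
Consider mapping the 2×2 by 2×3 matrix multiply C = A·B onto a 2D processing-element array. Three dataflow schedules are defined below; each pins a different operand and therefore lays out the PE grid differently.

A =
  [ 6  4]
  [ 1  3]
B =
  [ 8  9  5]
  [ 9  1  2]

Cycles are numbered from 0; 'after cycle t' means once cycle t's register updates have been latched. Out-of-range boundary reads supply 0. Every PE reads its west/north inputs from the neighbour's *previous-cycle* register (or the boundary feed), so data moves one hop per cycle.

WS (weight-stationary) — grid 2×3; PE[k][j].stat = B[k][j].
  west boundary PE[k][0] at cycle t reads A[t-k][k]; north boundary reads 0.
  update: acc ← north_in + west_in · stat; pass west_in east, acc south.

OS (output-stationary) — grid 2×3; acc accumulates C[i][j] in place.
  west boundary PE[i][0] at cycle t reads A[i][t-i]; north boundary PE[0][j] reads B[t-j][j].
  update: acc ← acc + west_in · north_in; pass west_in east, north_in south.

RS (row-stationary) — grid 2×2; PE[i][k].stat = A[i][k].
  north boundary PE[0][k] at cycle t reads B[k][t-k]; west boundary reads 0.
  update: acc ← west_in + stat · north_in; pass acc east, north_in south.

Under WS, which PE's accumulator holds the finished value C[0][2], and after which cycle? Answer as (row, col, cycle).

WS: C[0][2] accumulates in PE[1][2]:
  step 0 · PE1,2: acc=0; fwd→0 fwd↓0
  step 1 · PE1,2: acc=0; fwd→0 fwd↓0
  step 2 · PE1,2: acc=0; fwd→0 fwd↓0
  step 3 · PE1,2: acc=38; fwd→4 fwd↓38

(row, col, cycle) = (1, 2, 3)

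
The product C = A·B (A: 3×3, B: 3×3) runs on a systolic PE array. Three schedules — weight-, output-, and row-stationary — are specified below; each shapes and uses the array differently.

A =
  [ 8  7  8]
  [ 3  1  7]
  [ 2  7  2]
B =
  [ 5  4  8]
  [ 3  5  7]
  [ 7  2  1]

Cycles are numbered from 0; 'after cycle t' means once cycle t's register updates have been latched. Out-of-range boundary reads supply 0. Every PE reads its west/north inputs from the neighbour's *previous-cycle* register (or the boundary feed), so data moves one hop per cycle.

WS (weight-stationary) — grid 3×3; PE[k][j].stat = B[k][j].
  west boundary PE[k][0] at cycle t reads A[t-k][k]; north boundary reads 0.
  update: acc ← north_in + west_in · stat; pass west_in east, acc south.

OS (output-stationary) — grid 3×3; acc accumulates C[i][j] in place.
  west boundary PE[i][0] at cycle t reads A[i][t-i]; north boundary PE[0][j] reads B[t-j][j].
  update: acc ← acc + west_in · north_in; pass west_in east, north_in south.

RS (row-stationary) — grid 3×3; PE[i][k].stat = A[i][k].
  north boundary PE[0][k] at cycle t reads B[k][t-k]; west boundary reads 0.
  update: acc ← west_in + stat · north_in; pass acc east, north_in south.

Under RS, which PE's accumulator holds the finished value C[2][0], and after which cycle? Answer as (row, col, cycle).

(row, col, cycle) = (2, 2, 4)

RS: C[2][0] accumulates in PE[2][2]:
  c0 r2c2: 0 / 0 / 0
  c1 r2c2: 0 / 0 / 0
  c2 r2c2: 0 / 0 / 0
  c3 r2c2: 0 / 0 / 0
  c4 r2c2: 45 / 45 / 7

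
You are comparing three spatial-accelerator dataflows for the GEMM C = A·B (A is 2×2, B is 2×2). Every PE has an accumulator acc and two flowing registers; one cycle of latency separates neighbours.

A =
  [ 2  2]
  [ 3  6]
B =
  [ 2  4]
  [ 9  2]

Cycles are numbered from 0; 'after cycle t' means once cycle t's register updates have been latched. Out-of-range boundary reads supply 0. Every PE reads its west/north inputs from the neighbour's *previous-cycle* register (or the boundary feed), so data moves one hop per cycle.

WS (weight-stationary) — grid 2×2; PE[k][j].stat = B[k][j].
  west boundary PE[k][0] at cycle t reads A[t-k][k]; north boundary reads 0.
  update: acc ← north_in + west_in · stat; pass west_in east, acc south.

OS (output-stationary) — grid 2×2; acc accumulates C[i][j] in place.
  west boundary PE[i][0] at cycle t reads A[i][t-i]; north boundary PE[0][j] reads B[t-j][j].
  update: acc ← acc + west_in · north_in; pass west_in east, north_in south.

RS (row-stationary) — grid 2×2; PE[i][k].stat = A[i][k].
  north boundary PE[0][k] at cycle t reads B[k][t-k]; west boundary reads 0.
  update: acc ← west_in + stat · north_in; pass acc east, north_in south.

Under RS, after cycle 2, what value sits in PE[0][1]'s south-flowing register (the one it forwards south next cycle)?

Tracing RS — 2×2 array, target PE[0][1]:
  cycle 0: PE[0][0] → acc 4, east 4, south 2
  cycle 0: PE[0][1] → acc 0, east 0, south 0
  cycle 1: PE[0][0] → acc 8, east 8, south 4
  cycle 1: PE[0][1] → acc 22, east 22, south 9
  cycle 2: PE[0][0] → acc 0, east 0, south 0
  cycle 2: PE[0][1] → acc 12, east 12, south 2

register = 2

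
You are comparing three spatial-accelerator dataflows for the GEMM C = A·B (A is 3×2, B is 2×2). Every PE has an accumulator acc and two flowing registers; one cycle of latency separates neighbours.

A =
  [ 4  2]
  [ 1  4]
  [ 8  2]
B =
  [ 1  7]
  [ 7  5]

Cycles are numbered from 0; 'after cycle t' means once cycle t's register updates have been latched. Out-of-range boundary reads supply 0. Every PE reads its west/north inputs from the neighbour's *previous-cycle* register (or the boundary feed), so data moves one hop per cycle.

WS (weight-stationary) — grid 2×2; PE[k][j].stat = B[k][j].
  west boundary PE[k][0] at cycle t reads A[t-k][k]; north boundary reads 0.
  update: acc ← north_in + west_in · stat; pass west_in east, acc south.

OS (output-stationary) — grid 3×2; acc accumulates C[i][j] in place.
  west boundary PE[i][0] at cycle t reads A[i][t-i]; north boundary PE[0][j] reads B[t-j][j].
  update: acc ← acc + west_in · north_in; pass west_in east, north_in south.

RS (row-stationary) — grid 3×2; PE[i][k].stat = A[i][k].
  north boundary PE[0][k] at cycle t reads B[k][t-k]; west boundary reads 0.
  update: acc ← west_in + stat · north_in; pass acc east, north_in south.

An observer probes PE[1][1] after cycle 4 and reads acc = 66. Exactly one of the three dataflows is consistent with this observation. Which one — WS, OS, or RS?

dataflow = WS

WS (2×2 grid), PE[1][1]:
  0: (1,1).acc=0  regs=<0,0>
  1: (1,1).acc=0  regs=<0,0>
  2: (1,1).acc=38  regs=<2,38>
  3: (1,1).acc=27  regs=<4,27>
  4: (1,1).acc=66  regs=<2,66>
OS (3×2 grid), PE[1][1]:
  0: (1,1).acc=0  regs=<0,0>
  1: (1,1).acc=0  regs=<0,0>
  2: (1,1).acc=7  regs=<1,7>
  3: (1,1).acc=27  regs=<4,5>
  4: (1,1).acc=27  regs=<0,0>
RS (3×2 grid), PE[1][1]:
  0: (1,1).acc=0  regs=<0,0>
  1: (1,1).acc=0  regs=<0,0>
  2: (1,1).acc=29  regs=<29,7>
  3: (1,1).acc=27  regs=<27,5>
  4: (1,1).acc=0  regs=<0,0>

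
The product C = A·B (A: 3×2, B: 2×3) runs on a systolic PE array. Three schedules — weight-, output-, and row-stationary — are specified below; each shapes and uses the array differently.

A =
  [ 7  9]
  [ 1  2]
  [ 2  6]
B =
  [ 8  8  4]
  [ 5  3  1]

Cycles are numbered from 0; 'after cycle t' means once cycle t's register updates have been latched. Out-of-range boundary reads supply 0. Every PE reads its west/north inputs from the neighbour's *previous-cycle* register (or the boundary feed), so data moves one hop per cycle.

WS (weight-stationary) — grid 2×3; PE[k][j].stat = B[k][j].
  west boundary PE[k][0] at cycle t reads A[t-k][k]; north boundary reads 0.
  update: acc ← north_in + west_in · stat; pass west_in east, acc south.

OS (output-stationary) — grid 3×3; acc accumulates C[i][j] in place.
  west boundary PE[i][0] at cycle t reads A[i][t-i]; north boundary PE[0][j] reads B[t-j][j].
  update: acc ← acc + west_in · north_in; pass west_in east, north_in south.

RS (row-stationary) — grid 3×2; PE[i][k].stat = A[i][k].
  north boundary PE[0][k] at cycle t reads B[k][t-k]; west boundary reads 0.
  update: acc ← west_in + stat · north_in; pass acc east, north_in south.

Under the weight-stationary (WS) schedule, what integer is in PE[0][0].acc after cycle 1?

WS 2×3: PE[0][0] cycle-by-cycle (with neighbour feeds):
  after 0 — PE[0][0] acc=56, pass-E 7, pass-S 56
  after 1 — PE[0][0] acc=8, pass-E 1, pass-S 8

PE[0][0].acc = 8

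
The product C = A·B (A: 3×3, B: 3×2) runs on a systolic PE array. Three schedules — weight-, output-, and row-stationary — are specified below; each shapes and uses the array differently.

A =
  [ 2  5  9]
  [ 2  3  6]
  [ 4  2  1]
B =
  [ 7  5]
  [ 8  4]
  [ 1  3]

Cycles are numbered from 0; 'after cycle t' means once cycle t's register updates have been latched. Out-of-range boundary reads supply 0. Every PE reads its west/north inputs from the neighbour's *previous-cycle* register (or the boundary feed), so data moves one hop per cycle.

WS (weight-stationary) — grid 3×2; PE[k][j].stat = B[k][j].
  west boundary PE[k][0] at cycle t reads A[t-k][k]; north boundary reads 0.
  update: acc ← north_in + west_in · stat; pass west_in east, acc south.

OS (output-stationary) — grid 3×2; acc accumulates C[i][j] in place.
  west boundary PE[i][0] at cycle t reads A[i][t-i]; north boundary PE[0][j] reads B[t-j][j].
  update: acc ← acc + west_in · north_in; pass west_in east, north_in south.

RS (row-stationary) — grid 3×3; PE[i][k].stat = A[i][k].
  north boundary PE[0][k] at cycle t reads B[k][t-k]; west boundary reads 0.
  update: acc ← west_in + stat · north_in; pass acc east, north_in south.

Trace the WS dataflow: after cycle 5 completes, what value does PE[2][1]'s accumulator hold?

WS on a 3×2 grid — tracing PE[2][1] and its feeders:
  step 0 · PE1,1: acc=0; fwd→0 fwd↓0
  step 0 · PE2,0: acc=0; fwd→0 fwd↓0
  step 0 · PE2,1: acc=0; fwd→0 fwd↓0
  step 1 · PE1,1: acc=0; fwd→0 fwd↓0
  step 1 · PE2,0: acc=0; fwd→0 fwd↓0
  step 1 · PE2,1: acc=0; fwd→0 fwd↓0
  step 2 · PE1,1: acc=30; fwd→5 fwd↓30
  step 2 · PE2,0: acc=63; fwd→9 fwd↓63
  step 2 · PE2,1: acc=0; fwd→0 fwd↓0
  step 3 · PE1,1: acc=22; fwd→3 fwd↓22
  step 3 · PE2,0: acc=44; fwd→6 fwd↓44
  step 3 · PE2,1: acc=57; fwd→9 fwd↓57
  step 4 · PE1,1: acc=28; fwd→2 fwd↓28
  step 4 · PE2,0: acc=45; fwd→1 fwd↓45
  step 4 · PE2,1: acc=40; fwd→6 fwd↓40
  step 5 · PE1,1: acc=0; fwd→0 fwd↓0
  step 5 · PE2,0: acc=0; fwd→0 fwd↓0
  step 5 · PE2,1: acc=31; fwd→1 fwd↓31

PE[2][1].acc = 31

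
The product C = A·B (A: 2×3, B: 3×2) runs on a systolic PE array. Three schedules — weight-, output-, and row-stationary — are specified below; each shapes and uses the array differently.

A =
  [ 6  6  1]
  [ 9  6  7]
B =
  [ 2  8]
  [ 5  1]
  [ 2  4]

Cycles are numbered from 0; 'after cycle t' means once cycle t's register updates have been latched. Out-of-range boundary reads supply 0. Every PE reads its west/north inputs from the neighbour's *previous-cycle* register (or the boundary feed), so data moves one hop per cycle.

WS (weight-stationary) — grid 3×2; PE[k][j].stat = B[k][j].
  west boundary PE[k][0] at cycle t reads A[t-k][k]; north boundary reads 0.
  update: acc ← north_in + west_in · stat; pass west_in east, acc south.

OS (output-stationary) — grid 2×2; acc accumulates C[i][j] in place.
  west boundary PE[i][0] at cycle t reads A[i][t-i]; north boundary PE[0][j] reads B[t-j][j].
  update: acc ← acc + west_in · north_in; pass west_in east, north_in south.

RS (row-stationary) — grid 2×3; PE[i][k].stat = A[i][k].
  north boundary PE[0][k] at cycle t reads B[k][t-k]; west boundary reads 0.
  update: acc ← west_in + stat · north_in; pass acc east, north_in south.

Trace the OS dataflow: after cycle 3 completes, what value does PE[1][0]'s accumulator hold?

PE[1][0].acc = 62

OS on a 2×2 grid — tracing PE[1][0] and its feeders:
  t=0 PE[0][0]: acc=12 h=6 v=2
  t=0 PE[1][0]: acc=0 h=0 v=0
  t=1 PE[0][0]: acc=42 h=6 v=5
  t=1 PE[1][0]: acc=18 h=9 v=2
  t=2 PE[0][0]: acc=44 h=1 v=2
  t=2 PE[1][0]: acc=48 h=6 v=5
  t=3 PE[0][0]: acc=44 h=0 v=0
  t=3 PE[1][0]: acc=62 h=7 v=2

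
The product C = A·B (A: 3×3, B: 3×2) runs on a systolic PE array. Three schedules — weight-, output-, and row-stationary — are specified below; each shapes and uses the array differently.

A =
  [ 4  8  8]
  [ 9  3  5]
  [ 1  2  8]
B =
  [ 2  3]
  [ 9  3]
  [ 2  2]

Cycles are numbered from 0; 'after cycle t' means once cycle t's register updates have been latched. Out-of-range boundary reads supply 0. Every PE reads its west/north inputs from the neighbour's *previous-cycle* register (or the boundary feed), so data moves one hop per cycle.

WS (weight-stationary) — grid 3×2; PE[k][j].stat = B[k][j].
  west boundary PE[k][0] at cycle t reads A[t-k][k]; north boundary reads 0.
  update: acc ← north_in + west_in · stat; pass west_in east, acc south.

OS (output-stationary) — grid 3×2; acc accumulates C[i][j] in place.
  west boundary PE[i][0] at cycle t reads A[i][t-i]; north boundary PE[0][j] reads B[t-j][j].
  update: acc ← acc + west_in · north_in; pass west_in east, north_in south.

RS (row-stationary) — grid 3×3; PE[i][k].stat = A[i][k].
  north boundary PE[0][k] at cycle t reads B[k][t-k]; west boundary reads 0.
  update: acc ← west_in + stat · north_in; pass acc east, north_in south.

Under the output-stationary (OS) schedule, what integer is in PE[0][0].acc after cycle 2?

OS 3×2: PE[0][0] cycle-by-cycle (with neighbour feeds):
  after 0 — PE[0][0] acc=8, pass-E 4, pass-S 2
  after 1 — PE[0][0] acc=80, pass-E 8, pass-S 9
  after 2 — PE[0][0] acc=96, pass-E 8, pass-S 2

PE[0][0].acc = 96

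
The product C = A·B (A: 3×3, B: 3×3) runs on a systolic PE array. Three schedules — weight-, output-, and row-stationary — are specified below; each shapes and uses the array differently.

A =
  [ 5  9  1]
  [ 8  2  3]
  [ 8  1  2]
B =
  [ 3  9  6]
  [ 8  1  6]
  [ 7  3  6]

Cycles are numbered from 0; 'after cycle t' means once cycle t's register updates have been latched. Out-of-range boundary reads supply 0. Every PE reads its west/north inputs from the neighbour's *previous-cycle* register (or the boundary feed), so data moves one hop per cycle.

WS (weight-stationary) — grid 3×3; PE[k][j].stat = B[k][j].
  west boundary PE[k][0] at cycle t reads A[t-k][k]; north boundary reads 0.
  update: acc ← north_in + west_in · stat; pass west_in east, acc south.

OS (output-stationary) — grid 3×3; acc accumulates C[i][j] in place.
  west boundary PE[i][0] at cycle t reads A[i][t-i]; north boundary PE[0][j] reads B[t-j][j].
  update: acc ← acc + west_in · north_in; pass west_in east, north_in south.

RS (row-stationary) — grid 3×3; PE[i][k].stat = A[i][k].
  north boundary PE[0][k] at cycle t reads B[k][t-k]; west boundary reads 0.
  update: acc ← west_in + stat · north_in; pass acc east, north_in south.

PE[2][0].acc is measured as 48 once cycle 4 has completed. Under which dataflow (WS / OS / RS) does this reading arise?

dataflow = RS

WS [3×3] PE[2][0] across cycles:
  [0] (2,0) acc=0 (h:0 v:0)
  [1] (2,0) acc=0 (h:0 v:0)
  [2] (2,0) acc=94 (h:1 v:94)
  [3] (2,0) acc=61 (h:3 v:61)
  [4] (2,0) acc=46 (h:2 v:46)
OS [3×3] PE[2][0] across cycles:
  [0] (2,0) acc=0 (h:0 v:0)
  [1] (2,0) acc=0 (h:0 v:0)
  [2] (2,0) acc=24 (h:8 v:3)
  [3] (2,0) acc=32 (h:1 v:8)
  [4] (2,0) acc=46 (h:2 v:7)
RS [3×3] PE[2][0] across cycles:
  [0] (2,0) acc=0 (h:0 v:0)
  [1] (2,0) acc=0 (h:0 v:0)
  [2] (2,0) acc=24 (h:24 v:3)
  [3] (2,0) acc=72 (h:72 v:9)
  [4] (2,0) acc=48 (h:48 v:6)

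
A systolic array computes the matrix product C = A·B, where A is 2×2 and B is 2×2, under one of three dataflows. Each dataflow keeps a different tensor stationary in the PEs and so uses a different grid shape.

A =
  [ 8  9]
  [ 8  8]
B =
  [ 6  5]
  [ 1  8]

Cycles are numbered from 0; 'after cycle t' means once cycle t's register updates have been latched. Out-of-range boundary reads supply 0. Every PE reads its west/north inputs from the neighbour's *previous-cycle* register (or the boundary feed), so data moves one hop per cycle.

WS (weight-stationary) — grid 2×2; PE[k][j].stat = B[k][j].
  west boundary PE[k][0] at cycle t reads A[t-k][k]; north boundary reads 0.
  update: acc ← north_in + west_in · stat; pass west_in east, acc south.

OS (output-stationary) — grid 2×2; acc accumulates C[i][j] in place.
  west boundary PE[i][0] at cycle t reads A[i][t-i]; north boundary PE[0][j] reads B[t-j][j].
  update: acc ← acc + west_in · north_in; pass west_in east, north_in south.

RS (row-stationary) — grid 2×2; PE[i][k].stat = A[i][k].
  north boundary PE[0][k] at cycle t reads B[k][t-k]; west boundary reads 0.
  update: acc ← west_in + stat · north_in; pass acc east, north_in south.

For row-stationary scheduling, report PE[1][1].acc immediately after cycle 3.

PE[1][1].acc = 104

RS (2×2). Following PE[1][1] plus its west/north inputs:
  @0  [0,1]  acc 0  |  →0  ↓0
  @0  [1,0]  acc 0  |  →0  ↓0
  @0  [1,1]  acc 0  |  →0  ↓0
  @1  [0,1]  acc 57  |  →57  ↓1
  @1  [1,0]  acc 48  |  →48  ↓6
  @1  [1,1]  acc 0  |  →0  ↓0
  @2  [0,1]  acc 112  |  →112  ↓8
  @2  [1,0]  acc 40  |  →40  ↓5
  @2  [1,1]  acc 56  |  →56  ↓1
  @3  [0,1]  acc 0  |  →0  ↓0
  @3  [1,0]  acc 0  |  →0  ↓0
  @3  [1,1]  acc 104  |  →104  ↓8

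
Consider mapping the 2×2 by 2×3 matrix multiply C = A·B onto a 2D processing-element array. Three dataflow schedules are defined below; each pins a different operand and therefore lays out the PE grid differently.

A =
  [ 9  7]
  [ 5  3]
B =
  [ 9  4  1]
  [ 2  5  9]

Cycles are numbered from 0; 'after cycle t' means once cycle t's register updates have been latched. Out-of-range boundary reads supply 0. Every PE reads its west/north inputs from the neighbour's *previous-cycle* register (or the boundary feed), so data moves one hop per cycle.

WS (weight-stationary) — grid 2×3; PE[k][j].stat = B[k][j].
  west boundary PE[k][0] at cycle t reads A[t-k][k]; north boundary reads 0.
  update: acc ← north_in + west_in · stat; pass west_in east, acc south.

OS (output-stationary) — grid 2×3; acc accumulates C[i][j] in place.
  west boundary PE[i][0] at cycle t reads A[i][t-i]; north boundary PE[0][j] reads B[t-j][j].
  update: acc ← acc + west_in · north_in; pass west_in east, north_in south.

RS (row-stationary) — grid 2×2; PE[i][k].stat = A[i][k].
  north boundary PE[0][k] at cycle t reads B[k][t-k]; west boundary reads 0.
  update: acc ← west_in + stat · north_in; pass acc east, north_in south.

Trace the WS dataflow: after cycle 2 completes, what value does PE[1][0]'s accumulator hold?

WS 2×3: PE[1][0] cycle-by-cycle (with neighbour feeds):
  cycle 0: PE[0][0] → acc 81, east 9, south 81
  cycle 0: PE[1][0] → acc 0, east 0, south 0
  cycle 1: PE[0][0] → acc 45, east 5, south 45
  cycle 1: PE[1][0] → acc 95, east 7, south 95
  cycle 2: PE[0][0] → acc 0, east 0, south 0
  cycle 2: PE[1][0] → acc 51, east 3, south 51

PE[1][0].acc = 51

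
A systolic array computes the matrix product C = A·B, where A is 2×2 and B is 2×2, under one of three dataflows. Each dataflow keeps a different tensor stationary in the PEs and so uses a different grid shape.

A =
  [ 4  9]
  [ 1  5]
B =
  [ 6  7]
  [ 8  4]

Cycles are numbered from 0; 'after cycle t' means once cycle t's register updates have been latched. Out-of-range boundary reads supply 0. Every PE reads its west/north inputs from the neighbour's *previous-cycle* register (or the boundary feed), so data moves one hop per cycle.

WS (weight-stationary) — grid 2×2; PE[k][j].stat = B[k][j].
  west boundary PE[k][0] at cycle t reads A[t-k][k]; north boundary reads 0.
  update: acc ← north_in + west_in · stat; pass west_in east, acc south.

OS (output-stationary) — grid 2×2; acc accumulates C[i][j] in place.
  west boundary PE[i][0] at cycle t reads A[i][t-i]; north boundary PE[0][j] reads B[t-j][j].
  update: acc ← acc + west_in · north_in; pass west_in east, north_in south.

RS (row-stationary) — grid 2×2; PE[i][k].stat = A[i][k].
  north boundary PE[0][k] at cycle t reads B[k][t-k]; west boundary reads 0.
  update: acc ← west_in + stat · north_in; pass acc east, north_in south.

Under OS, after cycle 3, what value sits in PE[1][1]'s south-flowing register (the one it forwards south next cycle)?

register = 4

OS 2×2: PE[1][1] cycle-by-cycle (with neighbour feeds):
  [0] (0,1) acc=0 (h:0 v:0)
  [0] (1,0) acc=0 (h:0 v:0)
  [0] (1,1) acc=0 (h:0 v:0)
  [1] (0,1) acc=28 (h:4 v:7)
  [1] (1,0) acc=6 (h:1 v:6)
  [1] (1,1) acc=0 (h:0 v:0)
  [2] (0,1) acc=64 (h:9 v:4)
  [2] (1,0) acc=46 (h:5 v:8)
  [2] (1,1) acc=7 (h:1 v:7)
  [3] (0,1) acc=64 (h:0 v:0)
  [3] (1,0) acc=46 (h:0 v:0)
  [3] (1,1) acc=27 (h:5 v:4)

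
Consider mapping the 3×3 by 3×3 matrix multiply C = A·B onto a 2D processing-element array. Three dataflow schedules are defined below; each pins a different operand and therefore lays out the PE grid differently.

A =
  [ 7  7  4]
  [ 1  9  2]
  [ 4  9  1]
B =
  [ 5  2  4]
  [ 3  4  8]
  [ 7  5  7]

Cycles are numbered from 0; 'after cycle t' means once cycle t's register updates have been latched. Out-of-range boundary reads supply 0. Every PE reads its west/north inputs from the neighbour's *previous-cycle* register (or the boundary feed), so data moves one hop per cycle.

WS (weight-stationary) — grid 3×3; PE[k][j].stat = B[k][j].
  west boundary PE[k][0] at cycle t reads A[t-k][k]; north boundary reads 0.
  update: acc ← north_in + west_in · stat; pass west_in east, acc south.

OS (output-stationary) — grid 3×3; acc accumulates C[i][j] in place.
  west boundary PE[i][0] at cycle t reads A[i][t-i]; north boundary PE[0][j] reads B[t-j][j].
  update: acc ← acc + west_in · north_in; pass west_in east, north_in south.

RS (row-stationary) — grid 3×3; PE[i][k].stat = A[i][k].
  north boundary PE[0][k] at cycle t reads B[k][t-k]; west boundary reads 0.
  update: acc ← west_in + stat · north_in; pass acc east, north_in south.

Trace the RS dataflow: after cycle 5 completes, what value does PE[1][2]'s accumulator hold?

RS (3×3). Following PE[1][2] plus its west/north inputs:
  after 0 — PE[0][2] acc=0, pass-E 0, pass-S 0
  after 0 — PE[1][1] acc=0, pass-E 0, pass-S 0
  after 0 — PE[1][2] acc=0, pass-E 0, pass-S 0
  after 1 — PE[0][2] acc=0, pass-E 0, pass-S 0
  after 1 — PE[1][1] acc=0, pass-E 0, pass-S 0
  after 1 — PE[1][2] acc=0, pass-E 0, pass-S 0
  after 2 — PE[0][2] acc=84, pass-E 84, pass-S 7
  after 2 — PE[1][1] acc=32, pass-E 32, pass-S 3
  after 2 — PE[1][2] acc=0, pass-E 0, pass-S 0
  after 3 — PE[0][2] acc=62, pass-E 62, pass-S 5
  after 3 — PE[1][1] acc=38, pass-E 38, pass-S 4
  after 3 — PE[1][2] acc=46, pass-E 46, pass-S 7
  after 4 — PE[0][2] acc=112, pass-E 112, pass-S 7
  after 4 — PE[1][1] acc=76, pass-E 76, pass-S 8
  after 4 — PE[1][2] acc=48, pass-E 48, pass-S 5
  after 5 — PE[0][2] acc=0, pass-E 0, pass-S 0
  after 5 — PE[1][1] acc=0, pass-E 0, pass-S 0
  after 5 — PE[1][2] acc=90, pass-E 90, pass-S 7

PE[1][2].acc = 90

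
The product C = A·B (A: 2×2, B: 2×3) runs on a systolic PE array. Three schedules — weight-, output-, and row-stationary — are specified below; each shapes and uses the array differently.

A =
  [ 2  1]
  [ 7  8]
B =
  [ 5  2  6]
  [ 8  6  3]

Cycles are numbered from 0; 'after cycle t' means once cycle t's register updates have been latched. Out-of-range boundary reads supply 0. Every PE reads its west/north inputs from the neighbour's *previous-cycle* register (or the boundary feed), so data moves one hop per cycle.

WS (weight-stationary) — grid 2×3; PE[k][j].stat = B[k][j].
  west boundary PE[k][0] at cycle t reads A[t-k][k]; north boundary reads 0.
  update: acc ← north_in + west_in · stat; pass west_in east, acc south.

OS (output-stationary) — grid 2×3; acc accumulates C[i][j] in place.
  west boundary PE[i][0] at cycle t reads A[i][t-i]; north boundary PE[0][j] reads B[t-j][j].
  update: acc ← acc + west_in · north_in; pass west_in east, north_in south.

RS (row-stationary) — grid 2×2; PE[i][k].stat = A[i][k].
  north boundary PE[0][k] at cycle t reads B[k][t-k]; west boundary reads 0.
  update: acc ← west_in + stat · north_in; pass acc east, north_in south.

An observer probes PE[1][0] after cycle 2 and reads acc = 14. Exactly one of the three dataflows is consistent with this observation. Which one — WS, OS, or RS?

— WS: 2×3; PE[1][0] trace:
  [0] (1,0) acc=0 (h:0 v:0)
  [1] (1,0) acc=18 (h:1 v:18)
  [2] (1,0) acc=99 (h:8 v:99)
— OS: 2×3; PE[1][0] trace:
  [0] (1,0) acc=0 (h:0 v:0)
  [1] (1,0) acc=35 (h:7 v:5)
  [2] (1,0) acc=99 (h:8 v:8)
— RS: 2×2; PE[1][0] trace:
  [0] (1,0) acc=0 (h:0 v:0)
  [1] (1,0) acc=35 (h:35 v:5)
  [2] (1,0) acc=14 (h:14 v:2)

dataflow = RS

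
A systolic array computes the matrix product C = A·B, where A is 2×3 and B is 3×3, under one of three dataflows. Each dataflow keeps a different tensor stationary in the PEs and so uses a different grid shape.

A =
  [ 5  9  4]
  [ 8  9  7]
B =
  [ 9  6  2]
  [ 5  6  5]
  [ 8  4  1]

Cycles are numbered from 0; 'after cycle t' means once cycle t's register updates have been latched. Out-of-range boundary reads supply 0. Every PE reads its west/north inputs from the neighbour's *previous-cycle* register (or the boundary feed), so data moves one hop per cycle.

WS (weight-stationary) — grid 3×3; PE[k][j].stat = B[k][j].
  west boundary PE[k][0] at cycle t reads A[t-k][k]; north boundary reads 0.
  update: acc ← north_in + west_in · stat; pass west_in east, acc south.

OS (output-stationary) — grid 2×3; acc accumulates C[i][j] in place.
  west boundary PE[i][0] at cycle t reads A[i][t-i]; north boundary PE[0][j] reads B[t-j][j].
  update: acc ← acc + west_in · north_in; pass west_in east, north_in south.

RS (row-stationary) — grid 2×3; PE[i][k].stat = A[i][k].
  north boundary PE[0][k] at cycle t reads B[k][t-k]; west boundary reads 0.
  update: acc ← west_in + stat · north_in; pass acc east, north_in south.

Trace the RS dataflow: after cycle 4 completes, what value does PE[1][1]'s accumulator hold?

PE[1][1].acc = 61

Tracing RS — 2×3 array, target PE[1][1]:
  0: (0,1).acc=0  regs=<0,0>
  0: (1,0).acc=0  regs=<0,0>
  0: (1,1).acc=0  regs=<0,0>
  1: (0,1).acc=90  regs=<90,5>
  1: (1,0).acc=72  regs=<72,9>
  1: (1,1).acc=0  regs=<0,0>
  2: (0,1).acc=84  regs=<84,6>
  2: (1,0).acc=48  regs=<48,6>
  2: (1,1).acc=117  regs=<117,5>
  3: (0,1).acc=55  regs=<55,5>
  3: (1,0).acc=16  regs=<16,2>
  3: (1,1).acc=102  regs=<102,6>
  4: (0,1).acc=0  regs=<0,0>
  4: (1,0).acc=0  regs=<0,0>
  4: (1,1).acc=61  regs=<61,5>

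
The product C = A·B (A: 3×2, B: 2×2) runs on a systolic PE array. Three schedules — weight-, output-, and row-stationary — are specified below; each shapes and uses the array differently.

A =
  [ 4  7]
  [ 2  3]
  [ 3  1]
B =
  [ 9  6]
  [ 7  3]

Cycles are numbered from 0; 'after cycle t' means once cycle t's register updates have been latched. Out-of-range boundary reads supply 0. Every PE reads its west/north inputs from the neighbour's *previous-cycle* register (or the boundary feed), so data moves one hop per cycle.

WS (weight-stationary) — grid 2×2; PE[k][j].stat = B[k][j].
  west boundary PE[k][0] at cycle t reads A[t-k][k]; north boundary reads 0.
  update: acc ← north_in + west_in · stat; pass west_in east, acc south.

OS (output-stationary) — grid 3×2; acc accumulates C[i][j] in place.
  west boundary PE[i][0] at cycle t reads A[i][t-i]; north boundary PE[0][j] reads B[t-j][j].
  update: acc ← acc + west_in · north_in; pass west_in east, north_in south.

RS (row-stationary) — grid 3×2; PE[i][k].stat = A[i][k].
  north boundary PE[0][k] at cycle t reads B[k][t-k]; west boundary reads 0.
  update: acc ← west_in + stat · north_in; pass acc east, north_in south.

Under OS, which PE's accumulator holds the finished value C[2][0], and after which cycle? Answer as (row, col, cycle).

OS — PE[2][0] is where C[2][0] collects:
  step 0 · PE2,0: acc=0; fwd→0 fwd↓0
  step 1 · PE2,0: acc=0; fwd→0 fwd↓0
  step 2 · PE2,0: acc=27; fwd→3 fwd↓9
  step 3 · PE2,0: acc=34; fwd→1 fwd↓7

(row, col, cycle) = (2, 0, 3)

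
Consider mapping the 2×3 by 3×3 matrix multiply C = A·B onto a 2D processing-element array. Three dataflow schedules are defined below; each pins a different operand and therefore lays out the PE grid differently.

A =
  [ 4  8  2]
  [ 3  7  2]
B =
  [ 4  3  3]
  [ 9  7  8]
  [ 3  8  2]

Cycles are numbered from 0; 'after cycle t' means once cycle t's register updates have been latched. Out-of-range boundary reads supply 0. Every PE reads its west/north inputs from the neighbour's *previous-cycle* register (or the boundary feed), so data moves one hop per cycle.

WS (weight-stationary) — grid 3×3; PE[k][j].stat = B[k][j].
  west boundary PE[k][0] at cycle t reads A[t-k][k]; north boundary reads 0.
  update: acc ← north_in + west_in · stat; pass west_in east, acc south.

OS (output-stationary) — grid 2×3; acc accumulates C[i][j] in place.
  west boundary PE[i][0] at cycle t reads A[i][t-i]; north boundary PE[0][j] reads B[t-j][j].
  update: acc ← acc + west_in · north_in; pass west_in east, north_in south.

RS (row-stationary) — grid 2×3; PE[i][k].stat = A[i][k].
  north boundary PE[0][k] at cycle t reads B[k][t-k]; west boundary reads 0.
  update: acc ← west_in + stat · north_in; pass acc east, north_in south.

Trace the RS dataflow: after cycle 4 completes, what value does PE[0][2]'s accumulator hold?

RS on a 2×3 grid — tracing PE[0][2] and its feeders:
  cycle 0: PE[0][1] → acc 0, east 0, south 0
  cycle 0: PE[0][2] → acc 0, east 0, south 0
  cycle 1: PE[0][1] → acc 88, east 88, south 9
  cycle 1: PE[0][2] → acc 0, east 0, south 0
  cycle 2: PE[0][1] → acc 68, east 68, south 7
  cycle 2: PE[0][2] → acc 94, east 94, south 3
  cycle 3: PE[0][1] → acc 76, east 76, south 8
  cycle 3: PE[0][2] → acc 84, east 84, south 8
  cycle 4: PE[0][1] → acc 0, east 0, south 0
  cycle 4: PE[0][2] → acc 80, east 80, south 2

PE[0][2].acc = 80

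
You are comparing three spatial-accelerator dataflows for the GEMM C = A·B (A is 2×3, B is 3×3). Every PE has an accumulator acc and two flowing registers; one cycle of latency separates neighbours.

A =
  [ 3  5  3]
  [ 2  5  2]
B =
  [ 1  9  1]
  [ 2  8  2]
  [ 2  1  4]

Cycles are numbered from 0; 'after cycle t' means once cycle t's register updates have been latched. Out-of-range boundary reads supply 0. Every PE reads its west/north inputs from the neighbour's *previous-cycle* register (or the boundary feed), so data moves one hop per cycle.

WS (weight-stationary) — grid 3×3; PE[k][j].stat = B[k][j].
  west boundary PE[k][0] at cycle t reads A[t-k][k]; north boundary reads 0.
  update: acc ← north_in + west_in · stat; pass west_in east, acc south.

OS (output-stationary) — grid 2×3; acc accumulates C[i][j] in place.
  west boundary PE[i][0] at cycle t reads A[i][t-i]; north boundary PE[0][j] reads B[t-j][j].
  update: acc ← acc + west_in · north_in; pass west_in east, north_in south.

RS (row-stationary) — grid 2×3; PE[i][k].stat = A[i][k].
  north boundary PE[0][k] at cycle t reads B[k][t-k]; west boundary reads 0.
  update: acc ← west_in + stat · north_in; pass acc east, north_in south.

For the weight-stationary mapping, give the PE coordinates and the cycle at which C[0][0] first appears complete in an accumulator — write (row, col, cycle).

(row, col, cycle) = (2, 0, 2)

Under WS, C[0][0] lands at PE[2][0]:
  step 0 · PE2,0: acc=0; fwd→0 fwd↓0
  step 1 · PE2,0: acc=0; fwd→0 fwd↓0
  step 2 · PE2,0: acc=19; fwd→3 fwd↓19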